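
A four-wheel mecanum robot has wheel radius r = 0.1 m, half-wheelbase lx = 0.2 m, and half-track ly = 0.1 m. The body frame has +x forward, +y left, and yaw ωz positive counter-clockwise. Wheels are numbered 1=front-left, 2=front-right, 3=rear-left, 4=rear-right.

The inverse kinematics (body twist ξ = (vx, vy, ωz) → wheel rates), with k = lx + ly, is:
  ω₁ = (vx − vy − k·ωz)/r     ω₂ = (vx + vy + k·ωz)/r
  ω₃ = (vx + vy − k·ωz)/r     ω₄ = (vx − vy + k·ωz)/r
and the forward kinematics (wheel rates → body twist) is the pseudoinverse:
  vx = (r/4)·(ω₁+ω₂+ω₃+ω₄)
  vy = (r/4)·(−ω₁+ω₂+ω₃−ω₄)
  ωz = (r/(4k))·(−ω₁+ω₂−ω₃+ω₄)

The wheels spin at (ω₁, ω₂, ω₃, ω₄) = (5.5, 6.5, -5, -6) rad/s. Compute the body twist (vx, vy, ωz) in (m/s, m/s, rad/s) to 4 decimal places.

(0.0250, 0.0500, 0.0000)

k = lx + ly = 0.2 + 0.1 = 0.3000
ω₁+ω₂+ω₃+ω₄ = 1.0000  →  vx = (0.1/4)·1.0000 = 0.0250
−ω₁+ω₂+ω₃−ω₄ = 2.0000  →  vy = (0.1/4)·2.0000 = 0.0500
−ω₁+ω₂−ω₃+ω₄ = 0.0000  →  ωz = (0.1/1.2000)·0.0000 = 0.0000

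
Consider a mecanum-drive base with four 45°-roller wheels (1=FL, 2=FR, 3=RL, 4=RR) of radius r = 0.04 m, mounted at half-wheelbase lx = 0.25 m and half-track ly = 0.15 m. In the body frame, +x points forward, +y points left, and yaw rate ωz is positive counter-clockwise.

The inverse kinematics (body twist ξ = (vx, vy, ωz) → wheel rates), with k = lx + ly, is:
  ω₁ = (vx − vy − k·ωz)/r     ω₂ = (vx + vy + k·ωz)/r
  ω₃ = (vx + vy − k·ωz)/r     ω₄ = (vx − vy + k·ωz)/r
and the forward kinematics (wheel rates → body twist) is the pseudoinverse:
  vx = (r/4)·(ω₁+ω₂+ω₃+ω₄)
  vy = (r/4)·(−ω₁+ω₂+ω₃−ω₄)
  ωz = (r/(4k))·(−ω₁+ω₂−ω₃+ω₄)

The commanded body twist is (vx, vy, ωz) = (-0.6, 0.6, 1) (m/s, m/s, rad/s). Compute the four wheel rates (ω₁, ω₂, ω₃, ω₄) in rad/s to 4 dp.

k = lx + ly = 0.25 + 0.15 = 0.4000;  k·ωz = 0.4000·1 = 0.4000
ω₁ (FL) = (vx − vy − k·ωz)/r = -1.6000/0.04 = -40.0000
ω₂ (FR) = (vx + vy + k·ωz)/r = 0.4000/0.04 = 10.0000
ω₃ (RL) = (vx + vy − k·ωz)/r = -0.4000/0.04 = -10.0000
ω₄ (RR) = (vx − vy + k·ωz)/r = -0.8000/0.04 = -20.0000

(-40.0000, 10.0000, -10.0000, -20.0000)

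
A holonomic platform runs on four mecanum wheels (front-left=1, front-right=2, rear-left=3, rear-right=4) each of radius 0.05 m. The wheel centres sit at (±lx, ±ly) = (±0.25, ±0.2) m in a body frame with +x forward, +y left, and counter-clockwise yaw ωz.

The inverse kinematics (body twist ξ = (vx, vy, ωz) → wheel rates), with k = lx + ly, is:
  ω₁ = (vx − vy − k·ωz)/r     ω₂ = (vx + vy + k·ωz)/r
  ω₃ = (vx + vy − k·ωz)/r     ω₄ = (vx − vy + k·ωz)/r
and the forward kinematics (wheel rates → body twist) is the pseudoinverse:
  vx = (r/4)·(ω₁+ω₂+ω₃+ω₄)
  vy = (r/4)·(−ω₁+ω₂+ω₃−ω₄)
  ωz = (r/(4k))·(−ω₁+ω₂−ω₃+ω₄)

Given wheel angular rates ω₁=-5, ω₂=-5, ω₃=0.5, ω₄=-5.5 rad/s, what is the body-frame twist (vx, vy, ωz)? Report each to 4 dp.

k = lx + ly = 0.25 + 0.2 = 0.4500
ω₁+ω₂+ω₃+ω₄ = -15.0000  →  vx = (0.05/4)·-15.0000 = -0.1875
−ω₁+ω₂+ω₃−ω₄ = 6.0000  →  vy = (0.05/4)·6.0000 = 0.0750
−ω₁+ω₂−ω₃+ω₄ = -6.0000  →  ωz = (0.05/1.8000)·-6.0000 = -0.1667

(-0.1875, 0.0750, -0.1667)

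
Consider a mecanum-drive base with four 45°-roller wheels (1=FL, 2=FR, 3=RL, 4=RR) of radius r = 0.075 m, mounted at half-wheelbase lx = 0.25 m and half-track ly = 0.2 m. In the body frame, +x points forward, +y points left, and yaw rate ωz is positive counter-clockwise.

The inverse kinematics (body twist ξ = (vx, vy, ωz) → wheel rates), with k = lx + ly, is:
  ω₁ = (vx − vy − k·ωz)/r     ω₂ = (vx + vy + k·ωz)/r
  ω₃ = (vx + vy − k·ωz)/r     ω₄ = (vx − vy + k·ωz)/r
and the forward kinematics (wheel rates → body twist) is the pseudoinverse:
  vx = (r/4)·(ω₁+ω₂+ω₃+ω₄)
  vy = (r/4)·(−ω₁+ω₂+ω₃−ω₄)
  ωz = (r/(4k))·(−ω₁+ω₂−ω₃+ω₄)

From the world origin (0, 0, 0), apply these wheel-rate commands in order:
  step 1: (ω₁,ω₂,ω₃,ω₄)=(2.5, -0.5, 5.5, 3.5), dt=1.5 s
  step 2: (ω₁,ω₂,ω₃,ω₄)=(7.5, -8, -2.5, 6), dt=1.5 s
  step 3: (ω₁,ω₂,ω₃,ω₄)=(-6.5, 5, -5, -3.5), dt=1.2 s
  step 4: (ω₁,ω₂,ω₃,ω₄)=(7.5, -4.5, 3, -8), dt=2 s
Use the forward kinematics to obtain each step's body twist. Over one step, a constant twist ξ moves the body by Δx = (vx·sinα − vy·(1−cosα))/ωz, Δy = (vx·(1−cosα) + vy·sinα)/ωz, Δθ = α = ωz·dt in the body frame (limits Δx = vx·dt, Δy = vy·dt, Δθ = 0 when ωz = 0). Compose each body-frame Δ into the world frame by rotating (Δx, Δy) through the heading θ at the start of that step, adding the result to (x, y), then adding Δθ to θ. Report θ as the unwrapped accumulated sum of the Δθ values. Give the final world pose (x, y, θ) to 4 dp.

step 1: ξ=(vx,vy,ωz)=(0.2062, -0.0188, -0.2083), dt=1.5 → body Δ=(0.3000, -0.0756, -0.3125) → world pose (0.3000, -0.0756, -0.3125)
step 2: ξ=(vx,vy,ωz)=(0.0562, -0.4500, -0.2917), dt=1.5 → body Δ=(-0.0636, -0.6718, -0.4375) → world pose (0.0329, -0.6954, -0.7500)
step 3: ξ=(vx,vy,ωz)=(-0.1875, 0.1875, 0.5417), dt=1.2 → body Δ=(-0.2801, 0.1389, 0.6500) → world pose (-0.0773, -0.4028, -0.1000)
step 4: ξ=(vx,vy,ωz)=(-0.0375, -0.0188, -0.9583), dt=2.0 → body Δ=(-0.0630, 0.0340, -1.9167) → world pose (-0.1366, -0.3627, -2.0167)

(-0.1366, -0.3627, -2.0167)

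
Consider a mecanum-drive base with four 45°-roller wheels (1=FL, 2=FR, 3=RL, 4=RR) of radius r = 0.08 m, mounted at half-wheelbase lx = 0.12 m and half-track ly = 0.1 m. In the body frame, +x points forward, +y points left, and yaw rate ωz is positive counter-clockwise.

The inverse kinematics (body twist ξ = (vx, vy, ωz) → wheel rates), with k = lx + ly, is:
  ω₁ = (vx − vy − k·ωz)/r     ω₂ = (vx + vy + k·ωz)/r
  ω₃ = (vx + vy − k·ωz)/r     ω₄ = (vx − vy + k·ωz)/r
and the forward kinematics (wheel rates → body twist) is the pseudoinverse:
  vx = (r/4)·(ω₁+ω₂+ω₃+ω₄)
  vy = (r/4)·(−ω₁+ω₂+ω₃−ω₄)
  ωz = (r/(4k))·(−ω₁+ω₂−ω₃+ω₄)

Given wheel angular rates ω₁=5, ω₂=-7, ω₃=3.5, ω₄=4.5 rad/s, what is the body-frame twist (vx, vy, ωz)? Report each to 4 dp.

(0.1200, -0.2600, -1.0000)

k = lx + ly = 0.12 + 0.1 = 0.2200
ω₁+ω₂+ω₃+ω₄ = 6.0000  →  vx = (0.08/4)·6.0000 = 0.1200
−ω₁+ω₂+ω₃−ω₄ = -13.0000  →  vy = (0.08/4)·-13.0000 = -0.2600
−ω₁+ω₂−ω₃+ω₄ = -11.0000  →  ωz = (0.08/0.8800)·-11.0000 = -1.0000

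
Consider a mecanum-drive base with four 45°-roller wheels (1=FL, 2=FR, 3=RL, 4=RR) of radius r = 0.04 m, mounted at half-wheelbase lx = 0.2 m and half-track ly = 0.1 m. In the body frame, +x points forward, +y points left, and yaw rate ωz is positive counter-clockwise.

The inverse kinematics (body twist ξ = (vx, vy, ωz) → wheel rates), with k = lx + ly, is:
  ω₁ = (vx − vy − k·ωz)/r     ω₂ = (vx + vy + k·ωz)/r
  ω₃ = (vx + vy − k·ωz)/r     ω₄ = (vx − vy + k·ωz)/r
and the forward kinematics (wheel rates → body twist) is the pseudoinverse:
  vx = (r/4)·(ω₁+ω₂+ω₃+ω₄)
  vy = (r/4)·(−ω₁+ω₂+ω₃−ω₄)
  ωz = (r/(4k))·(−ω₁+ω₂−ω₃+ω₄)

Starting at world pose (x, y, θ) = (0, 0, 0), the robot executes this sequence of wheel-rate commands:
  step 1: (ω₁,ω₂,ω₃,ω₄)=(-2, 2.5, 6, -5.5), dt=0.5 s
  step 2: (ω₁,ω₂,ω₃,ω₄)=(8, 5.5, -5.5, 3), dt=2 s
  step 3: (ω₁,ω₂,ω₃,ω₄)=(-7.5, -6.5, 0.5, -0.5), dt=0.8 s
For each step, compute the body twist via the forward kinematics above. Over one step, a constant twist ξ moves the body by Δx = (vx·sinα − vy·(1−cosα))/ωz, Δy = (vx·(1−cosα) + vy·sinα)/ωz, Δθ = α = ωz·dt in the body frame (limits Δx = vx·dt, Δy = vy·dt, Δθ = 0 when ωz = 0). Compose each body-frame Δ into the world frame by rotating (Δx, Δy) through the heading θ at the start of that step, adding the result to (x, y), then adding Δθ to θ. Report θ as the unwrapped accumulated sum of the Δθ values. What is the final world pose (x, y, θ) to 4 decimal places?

(0.1336, -0.1360, 0.2833)

step 1: ξ=(vx,vy,ωz)=(0.0100, 0.1600, -0.2333), dt=0.5 → body Δ=(0.0097, 0.0795, -0.1167) → world pose (0.0097, 0.0795, -0.1167)
step 2: ξ=(vx,vy,ωz)=(0.1100, -0.1100, 0.2000), dt=2.0 → body Δ=(0.2576, -0.1708, 0.4000) → world pose (0.2456, -0.1201, 0.2833)
step 3: ξ=(vx,vy,ωz)=(-0.1400, 0.0200, 0.0000), dt=0.8 → body Δ=(-0.1120, 0.0160, 0.0000) → world pose (0.1336, -0.1360, 0.2833)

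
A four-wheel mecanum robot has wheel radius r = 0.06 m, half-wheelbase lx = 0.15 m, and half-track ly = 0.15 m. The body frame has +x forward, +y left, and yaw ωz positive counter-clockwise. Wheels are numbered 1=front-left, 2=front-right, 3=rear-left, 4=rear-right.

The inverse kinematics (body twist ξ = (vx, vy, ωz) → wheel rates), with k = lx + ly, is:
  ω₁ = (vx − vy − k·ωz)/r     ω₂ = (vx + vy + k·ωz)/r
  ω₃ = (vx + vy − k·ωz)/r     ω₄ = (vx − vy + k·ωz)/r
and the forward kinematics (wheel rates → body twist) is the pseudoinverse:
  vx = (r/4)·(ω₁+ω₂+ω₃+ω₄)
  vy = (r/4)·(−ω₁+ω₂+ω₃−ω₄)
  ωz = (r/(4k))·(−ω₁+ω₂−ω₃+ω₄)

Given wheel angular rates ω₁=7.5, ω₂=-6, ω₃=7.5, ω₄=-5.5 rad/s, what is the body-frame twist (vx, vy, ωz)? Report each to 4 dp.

k = lx + ly = 0.15 + 0.15 = 0.3000
ω₁+ω₂+ω₃+ω₄ = 3.5000  →  vx = (0.06/4)·3.5000 = 0.0525
−ω₁+ω₂+ω₃−ω₄ = -0.5000  →  vy = (0.06/4)·-0.5000 = -0.0075
−ω₁+ω₂−ω₃+ω₄ = -26.5000  →  ωz = (0.06/1.2000)·-26.5000 = -1.3250

(0.0525, -0.0075, -1.3250)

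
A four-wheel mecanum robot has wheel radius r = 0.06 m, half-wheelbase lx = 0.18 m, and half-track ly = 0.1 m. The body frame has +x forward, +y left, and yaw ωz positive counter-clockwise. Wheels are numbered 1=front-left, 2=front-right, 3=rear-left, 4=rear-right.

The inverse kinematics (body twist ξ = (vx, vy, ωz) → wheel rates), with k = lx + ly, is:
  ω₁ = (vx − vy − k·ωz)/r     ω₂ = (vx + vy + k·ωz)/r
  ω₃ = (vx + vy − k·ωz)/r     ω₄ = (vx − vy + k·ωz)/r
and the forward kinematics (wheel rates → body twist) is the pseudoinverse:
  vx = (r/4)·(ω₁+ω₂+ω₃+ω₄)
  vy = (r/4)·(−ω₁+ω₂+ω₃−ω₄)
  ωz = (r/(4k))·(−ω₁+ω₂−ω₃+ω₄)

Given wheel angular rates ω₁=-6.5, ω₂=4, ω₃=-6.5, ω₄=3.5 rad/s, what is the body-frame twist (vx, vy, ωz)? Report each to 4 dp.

(-0.0825, 0.0075, 1.0982)

k = lx + ly = 0.18 + 0.1 = 0.2800
ω₁+ω₂+ω₃+ω₄ = -5.5000  →  vx = (0.06/4)·-5.5000 = -0.0825
−ω₁+ω₂+ω₃−ω₄ = 0.5000  →  vy = (0.06/4)·0.5000 = 0.0075
−ω₁+ω₂−ω₃+ω₄ = 20.5000  →  ωz = (0.06/1.1200)·20.5000 = 1.0982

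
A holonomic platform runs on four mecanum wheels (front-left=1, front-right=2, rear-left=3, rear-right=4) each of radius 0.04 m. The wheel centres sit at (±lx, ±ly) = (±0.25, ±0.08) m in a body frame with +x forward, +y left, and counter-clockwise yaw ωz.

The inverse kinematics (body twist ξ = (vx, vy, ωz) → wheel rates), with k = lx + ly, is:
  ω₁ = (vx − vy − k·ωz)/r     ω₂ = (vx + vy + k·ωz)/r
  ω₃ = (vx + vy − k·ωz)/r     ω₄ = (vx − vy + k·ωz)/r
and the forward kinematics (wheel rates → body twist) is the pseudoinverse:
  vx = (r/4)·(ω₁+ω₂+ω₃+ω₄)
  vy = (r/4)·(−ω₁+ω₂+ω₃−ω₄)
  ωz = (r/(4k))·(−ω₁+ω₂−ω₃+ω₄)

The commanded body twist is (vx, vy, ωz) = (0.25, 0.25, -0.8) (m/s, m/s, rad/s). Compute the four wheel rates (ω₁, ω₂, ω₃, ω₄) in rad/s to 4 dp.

(6.6000, 5.9000, 19.1000, -6.6000)

k = lx + ly = 0.25 + 0.08 = 0.3300;  k·ωz = 0.3300·-0.8 = -0.2640
ω₁ (FL) = (vx − vy − k·ωz)/r = 0.2640/0.04 = 6.6000
ω₂ (FR) = (vx + vy + k·ωz)/r = 0.2360/0.04 = 5.9000
ω₃ (RL) = (vx + vy − k·ωz)/r = 0.7640/0.04 = 19.1000
ω₄ (RR) = (vx − vy + k·ωz)/r = -0.2640/0.04 = -6.6000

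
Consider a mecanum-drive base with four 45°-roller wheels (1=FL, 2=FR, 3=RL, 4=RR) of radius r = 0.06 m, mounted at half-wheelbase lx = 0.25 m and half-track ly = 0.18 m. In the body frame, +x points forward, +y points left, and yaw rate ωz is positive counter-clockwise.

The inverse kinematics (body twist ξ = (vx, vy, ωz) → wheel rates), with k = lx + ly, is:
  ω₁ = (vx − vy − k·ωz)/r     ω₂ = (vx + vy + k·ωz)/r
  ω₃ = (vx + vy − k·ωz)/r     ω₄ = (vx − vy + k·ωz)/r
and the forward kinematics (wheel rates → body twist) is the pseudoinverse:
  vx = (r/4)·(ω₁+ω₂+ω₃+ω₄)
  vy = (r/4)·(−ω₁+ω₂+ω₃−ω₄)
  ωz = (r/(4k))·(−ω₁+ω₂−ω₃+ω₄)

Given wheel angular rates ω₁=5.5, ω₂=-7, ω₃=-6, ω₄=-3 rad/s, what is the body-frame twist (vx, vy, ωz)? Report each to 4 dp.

k = lx + ly = 0.25 + 0.18 = 0.4300
ω₁+ω₂+ω₃+ω₄ = -10.5000  →  vx = (0.06/4)·-10.5000 = -0.1575
−ω₁+ω₂+ω₃−ω₄ = -15.5000  →  vy = (0.06/4)·-15.5000 = -0.2325
−ω₁+ω₂−ω₃+ω₄ = -9.5000  →  ωz = (0.06/1.7200)·-9.5000 = -0.3314

(-0.1575, -0.2325, -0.3314)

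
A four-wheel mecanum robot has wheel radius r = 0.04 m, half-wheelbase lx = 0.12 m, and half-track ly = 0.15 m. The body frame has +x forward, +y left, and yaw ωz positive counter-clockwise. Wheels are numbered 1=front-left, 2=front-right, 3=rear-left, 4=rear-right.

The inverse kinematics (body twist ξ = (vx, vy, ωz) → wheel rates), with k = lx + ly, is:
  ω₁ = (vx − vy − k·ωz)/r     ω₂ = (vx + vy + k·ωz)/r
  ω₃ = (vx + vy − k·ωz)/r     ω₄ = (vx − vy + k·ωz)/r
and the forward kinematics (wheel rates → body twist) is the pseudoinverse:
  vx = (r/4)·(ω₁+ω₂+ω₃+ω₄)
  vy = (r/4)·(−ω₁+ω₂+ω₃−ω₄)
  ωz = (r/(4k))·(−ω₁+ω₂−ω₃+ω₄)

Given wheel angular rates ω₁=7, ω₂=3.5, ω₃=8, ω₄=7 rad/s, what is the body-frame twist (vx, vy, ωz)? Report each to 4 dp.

k = lx + ly = 0.12 + 0.15 = 0.2700
ω₁+ω₂+ω₃+ω₄ = 25.5000  →  vx = (0.04/4)·25.5000 = 0.2550
−ω₁+ω₂+ω₃−ω₄ = -2.5000  →  vy = (0.04/4)·-2.5000 = -0.0250
−ω₁+ω₂−ω₃+ω₄ = -4.5000  →  ωz = (0.04/1.0800)·-4.5000 = -0.1667

(0.2550, -0.0250, -0.1667)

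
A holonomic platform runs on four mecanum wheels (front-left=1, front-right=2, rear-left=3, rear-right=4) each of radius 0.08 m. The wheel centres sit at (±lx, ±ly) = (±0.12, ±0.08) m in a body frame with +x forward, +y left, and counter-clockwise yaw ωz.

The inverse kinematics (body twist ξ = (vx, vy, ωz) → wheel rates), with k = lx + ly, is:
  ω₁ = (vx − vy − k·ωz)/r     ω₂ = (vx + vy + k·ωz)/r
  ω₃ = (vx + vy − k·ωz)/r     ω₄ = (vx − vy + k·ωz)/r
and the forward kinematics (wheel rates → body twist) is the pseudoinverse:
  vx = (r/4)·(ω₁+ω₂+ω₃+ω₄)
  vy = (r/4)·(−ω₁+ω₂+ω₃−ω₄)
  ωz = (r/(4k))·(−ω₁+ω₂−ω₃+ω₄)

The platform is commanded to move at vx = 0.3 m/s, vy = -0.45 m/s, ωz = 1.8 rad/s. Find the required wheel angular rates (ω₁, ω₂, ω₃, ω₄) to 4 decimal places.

k = lx + ly = 0.12 + 0.08 = 0.2000;  k·ωz = 0.2000·1.8 = 0.3600
ω₁ (FL) = (vx − vy − k·ωz)/r = 0.3900/0.08 = 4.8750
ω₂ (FR) = (vx + vy + k·ωz)/r = 0.2100/0.08 = 2.6250
ω₃ (RL) = (vx + vy − k·ωz)/r = -0.5100/0.08 = -6.3750
ω₄ (RR) = (vx − vy + k·ωz)/r = 1.1100/0.08 = 13.8750

(4.8750, 2.6250, -6.3750, 13.8750)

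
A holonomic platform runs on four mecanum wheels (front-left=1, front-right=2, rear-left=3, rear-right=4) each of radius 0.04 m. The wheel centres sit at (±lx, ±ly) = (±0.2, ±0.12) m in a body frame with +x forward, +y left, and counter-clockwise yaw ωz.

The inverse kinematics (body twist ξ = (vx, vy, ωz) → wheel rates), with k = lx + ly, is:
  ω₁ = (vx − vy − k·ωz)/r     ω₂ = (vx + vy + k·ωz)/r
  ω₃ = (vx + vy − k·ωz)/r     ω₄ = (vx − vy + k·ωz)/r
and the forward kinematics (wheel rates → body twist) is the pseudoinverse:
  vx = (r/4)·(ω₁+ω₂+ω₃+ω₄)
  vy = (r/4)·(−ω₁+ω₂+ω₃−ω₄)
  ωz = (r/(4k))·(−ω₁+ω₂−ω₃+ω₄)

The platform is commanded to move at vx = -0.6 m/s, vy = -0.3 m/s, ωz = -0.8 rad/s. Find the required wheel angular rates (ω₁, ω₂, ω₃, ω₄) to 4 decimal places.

(-1.1000, -28.9000, -16.1000, -13.9000)

k = lx + ly = 0.2 + 0.12 = 0.3200;  k·ωz = 0.3200·-0.8 = -0.2560
ω₁ (FL) = (vx − vy − k·ωz)/r = -0.0440/0.04 = -1.1000
ω₂ (FR) = (vx + vy + k·ωz)/r = -1.1560/0.04 = -28.9000
ω₃ (RL) = (vx + vy − k·ωz)/r = -0.6440/0.04 = -16.1000
ω₄ (RR) = (vx − vy + k·ωz)/r = -0.5560/0.04 = -13.9000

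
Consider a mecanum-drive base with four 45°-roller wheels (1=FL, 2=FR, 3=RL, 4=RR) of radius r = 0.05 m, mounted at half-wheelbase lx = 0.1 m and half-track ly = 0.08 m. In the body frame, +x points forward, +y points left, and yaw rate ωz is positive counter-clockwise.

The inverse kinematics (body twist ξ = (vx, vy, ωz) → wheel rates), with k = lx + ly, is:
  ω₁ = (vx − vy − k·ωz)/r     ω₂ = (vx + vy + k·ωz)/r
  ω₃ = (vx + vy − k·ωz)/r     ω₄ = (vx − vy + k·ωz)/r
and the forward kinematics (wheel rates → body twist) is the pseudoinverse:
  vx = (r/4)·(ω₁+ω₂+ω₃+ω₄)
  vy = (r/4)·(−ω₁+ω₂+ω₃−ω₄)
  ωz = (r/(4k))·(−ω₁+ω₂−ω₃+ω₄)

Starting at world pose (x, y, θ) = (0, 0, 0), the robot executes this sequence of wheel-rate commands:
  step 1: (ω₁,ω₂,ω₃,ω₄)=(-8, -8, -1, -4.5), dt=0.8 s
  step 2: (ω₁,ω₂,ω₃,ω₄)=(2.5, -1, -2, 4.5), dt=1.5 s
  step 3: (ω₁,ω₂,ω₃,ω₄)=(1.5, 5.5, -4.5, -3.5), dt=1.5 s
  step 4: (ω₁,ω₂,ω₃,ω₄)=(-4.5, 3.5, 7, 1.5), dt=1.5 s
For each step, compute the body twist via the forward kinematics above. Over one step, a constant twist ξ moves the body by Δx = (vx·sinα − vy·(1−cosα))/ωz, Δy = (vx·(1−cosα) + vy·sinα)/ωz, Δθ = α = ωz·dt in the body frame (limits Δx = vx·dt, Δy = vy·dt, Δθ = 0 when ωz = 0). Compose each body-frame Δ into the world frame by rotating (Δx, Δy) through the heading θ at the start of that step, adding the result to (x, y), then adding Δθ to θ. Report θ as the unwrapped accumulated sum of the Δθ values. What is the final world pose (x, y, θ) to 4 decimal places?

(-0.2553, 0.1899, 0.8993)

step 1: ξ=(vx,vy,ωz)=(-0.2687, 0.0437, -0.2431), dt=0.8 → body Δ=(-0.2103, 0.0556, -0.1944) → world pose (-0.2103, 0.0556, -0.1944)
step 2: ξ=(vx,vy,ωz)=(0.0500, -0.1250, 0.2083), dt=1.5 → body Δ=(0.1028, -0.1728, 0.3125) → world pose (-0.1427, -0.1338, 0.1181)
step 3: ξ=(vx,vy,ωz)=(-0.0125, 0.0375, 0.3472), dt=1.5 → body Δ=(-0.0322, 0.0490, 0.5208) → world pose (-0.1805, -0.0890, 0.6389)
step 4: ξ=(vx,vy,ωz)=(0.0938, 0.1688, 0.1736), dt=1.5 → body Δ=(0.1063, 0.2685, 0.2604) → world pose (-0.2553, 0.1899, 0.8993)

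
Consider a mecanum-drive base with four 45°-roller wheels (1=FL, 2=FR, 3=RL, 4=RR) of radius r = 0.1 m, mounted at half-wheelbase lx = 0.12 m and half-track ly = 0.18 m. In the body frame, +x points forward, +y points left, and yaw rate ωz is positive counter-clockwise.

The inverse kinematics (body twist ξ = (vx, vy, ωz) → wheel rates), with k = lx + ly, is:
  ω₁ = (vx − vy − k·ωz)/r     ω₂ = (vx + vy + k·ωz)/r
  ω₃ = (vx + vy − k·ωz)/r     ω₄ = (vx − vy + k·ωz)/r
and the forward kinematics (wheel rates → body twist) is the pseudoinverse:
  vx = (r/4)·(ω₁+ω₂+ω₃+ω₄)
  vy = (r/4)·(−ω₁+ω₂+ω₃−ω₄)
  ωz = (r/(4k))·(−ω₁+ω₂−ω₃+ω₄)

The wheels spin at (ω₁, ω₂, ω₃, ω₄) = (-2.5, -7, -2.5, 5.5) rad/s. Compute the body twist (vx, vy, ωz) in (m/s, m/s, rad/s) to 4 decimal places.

(-0.1625, -0.3125, 0.2917)

k = lx + ly = 0.12 + 0.18 = 0.3000
ω₁+ω₂+ω₃+ω₄ = -6.5000  →  vx = (0.1/4)·-6.5000 = -0.1625
−ω₁+ω₂+ω₃−ω₄ = -12.5000  →  vy = (0.1/4)·-12.5000 = -0.3125
−ω₁+ω₂−ω₃+ω₄ = 3.5000  →  ωz = (0.1/1.2000)·3.5000 = 0.2917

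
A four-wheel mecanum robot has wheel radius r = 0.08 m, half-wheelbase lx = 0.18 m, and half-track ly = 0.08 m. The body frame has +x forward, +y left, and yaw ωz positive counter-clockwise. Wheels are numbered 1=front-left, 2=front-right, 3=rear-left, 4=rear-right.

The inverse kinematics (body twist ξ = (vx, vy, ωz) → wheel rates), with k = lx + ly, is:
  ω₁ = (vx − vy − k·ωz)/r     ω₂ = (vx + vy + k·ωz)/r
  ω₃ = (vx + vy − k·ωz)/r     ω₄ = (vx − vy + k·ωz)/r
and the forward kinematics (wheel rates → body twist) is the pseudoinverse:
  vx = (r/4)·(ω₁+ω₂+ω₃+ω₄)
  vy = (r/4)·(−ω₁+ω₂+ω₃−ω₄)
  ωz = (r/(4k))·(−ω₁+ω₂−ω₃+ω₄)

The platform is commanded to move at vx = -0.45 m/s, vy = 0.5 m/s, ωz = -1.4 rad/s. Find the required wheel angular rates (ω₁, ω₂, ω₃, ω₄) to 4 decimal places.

k = lx + ly = 0.18 + 0.08 = 0.2600;  k·ωz = 0.2600·-1.4 = -0.3640
ω₁ (FL) = (vx − vy − k·ωz)/r = -0.5860/0.08 = -7.3250
ω₂ (FR) = (vx + vy + k·ωz)/r = -0.3140/0.08 = -3.9250
ω₃ (RL) = (vx + vy − k·ωz)/r = 0.4140/0.08 = 5.1750
ω₄ (RR) = (vx − vy + k·ωz)/r = -1.3140/0.08 = -16.4250

(-7.3250, -3.9250, 5.1750, -16.4250)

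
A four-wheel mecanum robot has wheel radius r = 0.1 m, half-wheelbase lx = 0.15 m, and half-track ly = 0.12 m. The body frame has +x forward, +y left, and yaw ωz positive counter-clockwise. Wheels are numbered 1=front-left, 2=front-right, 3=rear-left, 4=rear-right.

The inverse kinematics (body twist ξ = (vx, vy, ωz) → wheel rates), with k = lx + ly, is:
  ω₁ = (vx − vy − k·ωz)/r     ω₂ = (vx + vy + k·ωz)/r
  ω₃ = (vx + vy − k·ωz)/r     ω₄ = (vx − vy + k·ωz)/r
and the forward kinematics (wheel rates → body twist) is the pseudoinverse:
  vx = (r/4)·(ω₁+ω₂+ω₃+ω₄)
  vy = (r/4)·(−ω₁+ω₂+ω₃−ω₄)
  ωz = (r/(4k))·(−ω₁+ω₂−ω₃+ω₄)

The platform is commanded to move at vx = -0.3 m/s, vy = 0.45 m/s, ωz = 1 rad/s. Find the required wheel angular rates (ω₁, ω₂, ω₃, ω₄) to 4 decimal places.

(-10.2000, 4.2000, -1.2000, -4.8000)

k = lx + ly = 0.15 + 0.12 = 0.2700;  k·ωz = 0.2700·1 = 0.2700
ω₁ (FL) = (vx − vy − k·ωz)/r = -1.0200/0.1 = -10.2000
ω₂ (FR) = (vx + vy + k·ωz)/r = 0.4200/0.1 = 4.2000
ω₃ (RL) = (vx + vy − k·ωz)/r = -0.1200/0.1 = -1.2000
ω₄ (RR) = (vx − vy + k·ωz)/r = -0.4800/0.1 = -4.8000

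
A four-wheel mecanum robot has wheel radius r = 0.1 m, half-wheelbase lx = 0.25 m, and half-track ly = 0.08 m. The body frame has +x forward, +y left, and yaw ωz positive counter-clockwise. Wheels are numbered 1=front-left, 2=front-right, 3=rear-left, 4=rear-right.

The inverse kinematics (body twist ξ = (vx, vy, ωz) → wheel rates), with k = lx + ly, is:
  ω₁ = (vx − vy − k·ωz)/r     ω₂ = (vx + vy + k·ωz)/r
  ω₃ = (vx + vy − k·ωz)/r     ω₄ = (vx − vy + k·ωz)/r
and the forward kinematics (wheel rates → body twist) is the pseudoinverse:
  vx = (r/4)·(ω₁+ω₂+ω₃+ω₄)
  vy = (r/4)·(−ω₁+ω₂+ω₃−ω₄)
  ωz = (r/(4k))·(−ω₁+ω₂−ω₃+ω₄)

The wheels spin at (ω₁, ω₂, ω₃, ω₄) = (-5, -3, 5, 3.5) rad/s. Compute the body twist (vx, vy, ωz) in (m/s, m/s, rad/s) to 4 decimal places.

(0.0125, 0.0875, 0.0379)

k = lx + ly = 0.25 + 0.08 = 0.3300
ω₁+ω₂+ω₃+ω₄ = 0.5000  →  vx = (0.1/4)·0.5000 = 0.0125
−ω₁+ω₂+ω₃−ω₄ = 3.5000  →  vy = (0.1/4)·3.5000 = 0.0875
−ω₁+ω₂−ω₃+ω₄ = 0.5000  →  ωz = (0.1/1.3200)·0.5000 = 0.0379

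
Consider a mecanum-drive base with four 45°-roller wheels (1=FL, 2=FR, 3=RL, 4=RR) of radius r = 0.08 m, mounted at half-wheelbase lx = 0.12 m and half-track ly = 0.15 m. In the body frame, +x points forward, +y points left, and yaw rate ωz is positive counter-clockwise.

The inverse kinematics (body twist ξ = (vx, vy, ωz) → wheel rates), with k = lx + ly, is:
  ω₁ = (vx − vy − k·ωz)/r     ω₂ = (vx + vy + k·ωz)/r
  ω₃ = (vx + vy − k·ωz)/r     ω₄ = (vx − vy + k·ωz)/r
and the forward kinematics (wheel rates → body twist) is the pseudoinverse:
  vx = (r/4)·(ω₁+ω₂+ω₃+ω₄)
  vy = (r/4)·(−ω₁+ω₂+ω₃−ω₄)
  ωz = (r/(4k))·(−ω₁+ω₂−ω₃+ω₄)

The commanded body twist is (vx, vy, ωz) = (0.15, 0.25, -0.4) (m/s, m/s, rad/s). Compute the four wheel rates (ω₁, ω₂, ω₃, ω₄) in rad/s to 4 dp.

k = lx + ly = 0.12 + 0.15 = 0.2700;  k·ωz = 0.2700·-0.4 = -0.1080
ω₁ (FL) = (vx − vy − k·ωz)/r = 0.0080/0.08 = 0.1000
ω₂ (FR) = (vx + vy + k·ωz)/r = 0.2920/0.08 = 3.6500
ω₃ (RL) = (vx + vy − k·ωz)/r = 0.5080/0.08 = 6.3500
ω₄ (RR) = (vx − vy + k·ωz)/r = -0.2080/0.08 = -2.6000

(0.1000, 3.6500, 6.3500, -2.6000)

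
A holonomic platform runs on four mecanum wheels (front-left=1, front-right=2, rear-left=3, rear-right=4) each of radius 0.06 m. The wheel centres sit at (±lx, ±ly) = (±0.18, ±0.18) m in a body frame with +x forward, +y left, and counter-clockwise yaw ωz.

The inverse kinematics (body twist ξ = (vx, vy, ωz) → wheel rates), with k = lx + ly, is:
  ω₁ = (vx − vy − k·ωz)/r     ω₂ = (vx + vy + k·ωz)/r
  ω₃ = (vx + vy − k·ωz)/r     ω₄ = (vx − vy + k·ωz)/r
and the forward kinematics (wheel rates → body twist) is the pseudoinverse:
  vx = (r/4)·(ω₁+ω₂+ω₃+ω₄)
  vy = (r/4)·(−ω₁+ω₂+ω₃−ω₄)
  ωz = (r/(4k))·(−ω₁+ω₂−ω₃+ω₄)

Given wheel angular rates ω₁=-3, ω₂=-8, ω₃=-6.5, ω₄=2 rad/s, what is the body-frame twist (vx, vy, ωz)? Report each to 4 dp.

k = lx + ly = 0.18 + 0.18 = 0.3600
ω₁+ω₂+ω₃+ω₄ = -15.5000  →  vx = (0.06/4)·-15.5000 = -0.2325
−ω₁+ω₂+ω₃−ω₄ = -13.5000  →  vy = (0.06/4)·-13.5000 = -0.2025
−ω₁+ω₂−ω₃+ω₄ = 3.5000  →  ωz = (0.06/1.4400)·3.5000 = 0.1458

(-0.2325, -0.2025, 0.1458)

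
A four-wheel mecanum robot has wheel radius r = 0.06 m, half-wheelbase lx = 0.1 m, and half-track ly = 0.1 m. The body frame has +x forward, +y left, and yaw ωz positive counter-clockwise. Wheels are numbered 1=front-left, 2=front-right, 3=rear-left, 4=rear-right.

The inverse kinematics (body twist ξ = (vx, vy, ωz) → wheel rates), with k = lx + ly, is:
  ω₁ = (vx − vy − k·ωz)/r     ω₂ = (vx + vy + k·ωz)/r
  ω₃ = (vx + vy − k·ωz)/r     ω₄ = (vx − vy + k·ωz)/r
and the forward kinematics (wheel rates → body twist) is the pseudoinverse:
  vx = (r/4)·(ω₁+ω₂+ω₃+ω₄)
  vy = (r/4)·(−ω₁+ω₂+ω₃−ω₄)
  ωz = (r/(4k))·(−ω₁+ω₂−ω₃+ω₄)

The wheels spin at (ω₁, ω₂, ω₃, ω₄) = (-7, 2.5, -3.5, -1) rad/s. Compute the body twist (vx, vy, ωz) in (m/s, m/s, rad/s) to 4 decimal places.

k = lx + ly = 0.1 + 0.1 = 0.2000
ω₁+ω₂+ω₃+ω₄ = -9.0000  →  vx = (0.06/4)·-9.0000 = -0.1350
−ω₁+ω₂+ω₃−ω₄ = 7.0000  →  vy = (0.06/4)·7.0000 = 0.1050
−ω₁+ω₂−ω₃+ω₄ = 12.0000  →  ωz = (0.06/0.8000)·12.0000 = 0.9000

(-0.1350, 0.1050, 0.9000)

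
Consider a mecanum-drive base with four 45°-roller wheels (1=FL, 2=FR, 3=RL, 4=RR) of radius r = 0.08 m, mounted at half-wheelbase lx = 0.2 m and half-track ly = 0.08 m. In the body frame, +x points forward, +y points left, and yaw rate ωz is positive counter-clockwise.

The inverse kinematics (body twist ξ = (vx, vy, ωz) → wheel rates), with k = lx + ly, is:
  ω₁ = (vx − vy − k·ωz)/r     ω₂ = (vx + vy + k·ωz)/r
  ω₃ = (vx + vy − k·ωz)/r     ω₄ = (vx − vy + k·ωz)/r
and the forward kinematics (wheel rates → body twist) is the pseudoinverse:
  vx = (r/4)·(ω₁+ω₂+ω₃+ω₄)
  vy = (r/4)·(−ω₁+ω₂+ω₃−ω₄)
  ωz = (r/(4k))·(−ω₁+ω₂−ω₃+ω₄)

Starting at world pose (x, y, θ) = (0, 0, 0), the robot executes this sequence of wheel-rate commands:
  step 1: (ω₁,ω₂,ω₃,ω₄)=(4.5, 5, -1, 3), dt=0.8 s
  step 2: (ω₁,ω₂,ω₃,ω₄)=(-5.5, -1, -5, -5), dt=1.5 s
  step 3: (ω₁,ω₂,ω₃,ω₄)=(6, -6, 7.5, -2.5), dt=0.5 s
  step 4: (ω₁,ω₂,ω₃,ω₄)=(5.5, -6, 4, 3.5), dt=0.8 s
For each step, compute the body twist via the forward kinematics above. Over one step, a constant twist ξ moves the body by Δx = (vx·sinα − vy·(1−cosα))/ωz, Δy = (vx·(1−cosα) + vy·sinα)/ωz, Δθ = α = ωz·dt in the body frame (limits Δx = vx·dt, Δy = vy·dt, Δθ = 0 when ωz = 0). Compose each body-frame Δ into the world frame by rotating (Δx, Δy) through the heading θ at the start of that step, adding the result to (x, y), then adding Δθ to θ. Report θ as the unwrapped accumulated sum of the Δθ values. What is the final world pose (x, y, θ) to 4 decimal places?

(-0.2168, -0.3518, -0.7321)

step 1: ξ=(vx,vy,ωz)=(0.2300, -0.0700, 0.3214), dt=0.8 → body Δ=(0.1891, -0.0319, 0.2571) → world pose (0.1891, -0.0319, 0.2571)
step 2: ξ=(vx,vy,ωz)=(-0.3300, 0.0900, 0.3214), dt=1.5 → body Δ=(-0.5080, 0.0128, 0.4821) → world pose (-0.3054, -0.1487, 0.7393)
step 3: ξ=(vx,vy,ωz)=(0.1000, -0.0400, -1.5714), dt=0.5 → body Δ=(0.0376, -0.0367, -0.7857) → world pose (-0.2529, -0.1505, -0.0464)
step 4: ξ=(vx,vy,ωz)=(0.1400, -0.2200, -0.8571), dt=0.8 → body Δ=(0.0454, -0.1994, -0.6857) → world pose (-0.2168, -0.3518, -0.7321)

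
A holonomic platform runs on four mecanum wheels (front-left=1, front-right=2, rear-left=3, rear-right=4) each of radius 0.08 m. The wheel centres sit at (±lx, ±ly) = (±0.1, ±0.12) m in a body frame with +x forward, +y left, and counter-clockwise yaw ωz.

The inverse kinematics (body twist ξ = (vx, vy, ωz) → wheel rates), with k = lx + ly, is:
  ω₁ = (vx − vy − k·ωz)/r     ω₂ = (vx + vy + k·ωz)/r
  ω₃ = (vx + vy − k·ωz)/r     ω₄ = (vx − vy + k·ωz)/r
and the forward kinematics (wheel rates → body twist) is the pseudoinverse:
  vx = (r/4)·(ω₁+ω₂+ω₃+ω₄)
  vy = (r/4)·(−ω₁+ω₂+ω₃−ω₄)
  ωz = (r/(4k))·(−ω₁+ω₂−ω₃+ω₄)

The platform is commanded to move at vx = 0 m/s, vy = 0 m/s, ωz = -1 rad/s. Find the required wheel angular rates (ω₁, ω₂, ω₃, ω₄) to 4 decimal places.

(2.7500, -2.7500, 2.7500, -2.7500)

k = lx + ly = 0.1 + 0.12 = 0.2200;  k·ωz = 0.2200·-1 = -0.2200
ω₁ (FL) = (vx − vy − k·ωz)/r = 0.2200/0.08 = 2.7500
ω₂ (FR) = (vx + vy + k·ωz)/r = -0.2200/0.08 = -2.7500
ω₃ (RL) = (vx + vy − k·ωz)/r = 0.2200/0.08 = 2.7500
ω₄ (RR) = (vx − vy + k·ωz)/r = -0.2200/0.08 = -2.7500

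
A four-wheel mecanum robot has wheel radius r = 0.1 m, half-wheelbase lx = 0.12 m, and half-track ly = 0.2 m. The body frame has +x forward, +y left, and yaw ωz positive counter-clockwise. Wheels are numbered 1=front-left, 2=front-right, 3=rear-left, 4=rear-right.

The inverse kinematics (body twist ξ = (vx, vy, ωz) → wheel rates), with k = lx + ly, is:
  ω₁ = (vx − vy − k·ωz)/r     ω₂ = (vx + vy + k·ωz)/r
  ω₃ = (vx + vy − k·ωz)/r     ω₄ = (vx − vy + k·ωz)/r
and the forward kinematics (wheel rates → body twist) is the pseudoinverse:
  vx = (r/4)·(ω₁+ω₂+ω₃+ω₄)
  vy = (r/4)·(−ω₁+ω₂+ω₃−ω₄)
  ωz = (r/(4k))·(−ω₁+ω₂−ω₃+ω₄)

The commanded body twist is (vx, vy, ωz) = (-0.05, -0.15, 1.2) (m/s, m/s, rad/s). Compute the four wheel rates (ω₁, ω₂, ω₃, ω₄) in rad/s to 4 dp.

k = lx + ly = 0.12 + 0.2 = 0.3200;  k·ωz = 0.3200·1.2 = 0.3840
ω₁ (FL) = (vx − vy − k·ωz)/r = -0.2840/0.1 = -2.8400
ω₂ (FR) = (vx + vy + k·ωz)/r = 0.1840/0.1 = 1.8400
ω₃ (RL) = (vx + vy − k·ωz)/r = -0.5840/0.1 = -5.8400
ω₄ (RR) = (vx − vy + k·ωz)/r = 0.4840/0.1 = 4.8400

(-2.8400, 1.8400, -5.8400, 4.8400)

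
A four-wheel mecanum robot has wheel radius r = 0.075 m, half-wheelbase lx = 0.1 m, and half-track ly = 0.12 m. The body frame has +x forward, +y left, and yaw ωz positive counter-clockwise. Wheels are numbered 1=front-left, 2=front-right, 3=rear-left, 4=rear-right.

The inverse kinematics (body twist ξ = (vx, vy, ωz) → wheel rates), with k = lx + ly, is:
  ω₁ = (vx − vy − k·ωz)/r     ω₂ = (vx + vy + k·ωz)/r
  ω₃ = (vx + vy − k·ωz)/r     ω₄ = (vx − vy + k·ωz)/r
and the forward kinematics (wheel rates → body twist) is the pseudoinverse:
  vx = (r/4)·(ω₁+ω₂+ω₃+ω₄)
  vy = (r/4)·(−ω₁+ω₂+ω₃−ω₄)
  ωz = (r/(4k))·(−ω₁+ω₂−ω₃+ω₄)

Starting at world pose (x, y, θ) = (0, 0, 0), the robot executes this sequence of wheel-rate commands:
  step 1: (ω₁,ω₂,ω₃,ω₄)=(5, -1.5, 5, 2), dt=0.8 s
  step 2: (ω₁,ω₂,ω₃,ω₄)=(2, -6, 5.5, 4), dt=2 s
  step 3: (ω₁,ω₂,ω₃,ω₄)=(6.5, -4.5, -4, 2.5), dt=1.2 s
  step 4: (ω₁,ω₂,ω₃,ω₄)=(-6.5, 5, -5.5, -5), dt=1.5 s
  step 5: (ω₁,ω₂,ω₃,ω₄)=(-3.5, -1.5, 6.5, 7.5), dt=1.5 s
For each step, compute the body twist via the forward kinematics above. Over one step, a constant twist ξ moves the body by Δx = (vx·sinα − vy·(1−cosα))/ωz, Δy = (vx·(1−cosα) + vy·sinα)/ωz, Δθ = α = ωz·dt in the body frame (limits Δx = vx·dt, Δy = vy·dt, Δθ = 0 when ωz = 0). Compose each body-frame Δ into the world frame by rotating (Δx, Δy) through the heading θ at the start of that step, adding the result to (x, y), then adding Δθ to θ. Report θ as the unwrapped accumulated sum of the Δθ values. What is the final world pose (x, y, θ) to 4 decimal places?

(0.2253, -0.0214, -0.8097)

step 1: ξ=(vx,vy,ωz)=(0.1969, -0.0656, -0.8097), dt=0.8 → body Δ=(0.1303, -0.0982, -0.6477) → world pose (0.1303, -0.0982, -0.6477)
step 2: ξ=(vx,vy,ωz)=(0.1031, -0.1219, -0.8097), dt=2.0 → body Δ=(-0.0306, -0.2839, -1.6193) → world pose (-0.0654, -0.3061, -2.2670)
step 3: ξ=(vx,vy,ωz)=(0.0094, -0.3281, -0.3835), dt=1.2 → body Δ=(-0.0782, -0.3825, -0.4602) → world pose (-0.3088, -0.0008, -2.7273)
step 4: ξ=(vx,vy,ωz)=(-0.2250, 0.2062, 1.0227), dt=1.5 → body Δ=(-0.4141, -0.0104, 1.5341) → world pose (0.0661, 0.1755, -1.1932)
step 5: ξ=(vx,vy,ωz)=(0.1688, 0.0188, 0.2557), dt=1.5 → body Δ=(0.2416, 0.0754, 0.3835) → world pose (0.2253, -0.0214, -0.8097)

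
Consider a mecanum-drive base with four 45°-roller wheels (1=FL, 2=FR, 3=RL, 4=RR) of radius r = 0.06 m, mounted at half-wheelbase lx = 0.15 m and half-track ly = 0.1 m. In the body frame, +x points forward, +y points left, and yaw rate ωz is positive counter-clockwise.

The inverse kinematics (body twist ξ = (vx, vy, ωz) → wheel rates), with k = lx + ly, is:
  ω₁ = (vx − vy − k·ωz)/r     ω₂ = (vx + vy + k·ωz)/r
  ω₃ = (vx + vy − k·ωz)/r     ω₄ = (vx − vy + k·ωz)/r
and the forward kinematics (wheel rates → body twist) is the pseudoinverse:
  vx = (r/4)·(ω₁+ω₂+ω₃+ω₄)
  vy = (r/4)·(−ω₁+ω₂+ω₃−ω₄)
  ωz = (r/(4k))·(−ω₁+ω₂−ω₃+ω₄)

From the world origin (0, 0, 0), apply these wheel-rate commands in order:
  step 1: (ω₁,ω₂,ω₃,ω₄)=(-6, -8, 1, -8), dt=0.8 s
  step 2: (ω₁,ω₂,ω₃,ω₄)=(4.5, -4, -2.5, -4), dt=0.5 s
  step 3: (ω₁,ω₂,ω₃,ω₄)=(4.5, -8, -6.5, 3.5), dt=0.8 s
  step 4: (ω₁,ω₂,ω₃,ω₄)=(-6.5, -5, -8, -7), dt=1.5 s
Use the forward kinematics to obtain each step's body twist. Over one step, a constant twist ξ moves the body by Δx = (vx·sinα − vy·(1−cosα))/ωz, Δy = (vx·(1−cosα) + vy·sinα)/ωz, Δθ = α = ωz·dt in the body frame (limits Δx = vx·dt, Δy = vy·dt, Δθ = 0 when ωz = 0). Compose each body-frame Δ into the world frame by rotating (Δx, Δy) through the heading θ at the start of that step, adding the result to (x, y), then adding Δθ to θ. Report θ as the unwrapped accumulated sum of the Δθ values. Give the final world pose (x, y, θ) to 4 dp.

(-0.9358, 0.4715, -0.7230)

step 1: ξ=(vx,vy,ωz)=(-0.3150, 0.1050, -0.6600), dt=0.8 → body Δ=(-0.2188, 0.1451, -0.5280) → world pose (-0.2188, 0.1451, -0.5280)
step 2: ξ=(vx,vy,ωz)=(-0.0900, -0.1050, -0.6000), dt=0.5 → body Δ=(-0.0521, -0.0450, -0.3000) → world pose (-0.2865, 0.1325, -0.8280)
step 3: ξ=(vx,vy,ωz)=(-0.0975, -0.3375, -0.1500), dt=0.8 → body Δ=(-0.0940, -0.2647, -0.1200) → world pose (-0.5450, 0.0228, -0.9480)
step 4: ξ=(vx,vy,ωz)=(-0.3975, 0.0075, 0.1500), dt=1.5 → body Δ=(-0.5925, -0.0556, 0.2250) → world pose (-0.9358, 0.4715, -0.7230)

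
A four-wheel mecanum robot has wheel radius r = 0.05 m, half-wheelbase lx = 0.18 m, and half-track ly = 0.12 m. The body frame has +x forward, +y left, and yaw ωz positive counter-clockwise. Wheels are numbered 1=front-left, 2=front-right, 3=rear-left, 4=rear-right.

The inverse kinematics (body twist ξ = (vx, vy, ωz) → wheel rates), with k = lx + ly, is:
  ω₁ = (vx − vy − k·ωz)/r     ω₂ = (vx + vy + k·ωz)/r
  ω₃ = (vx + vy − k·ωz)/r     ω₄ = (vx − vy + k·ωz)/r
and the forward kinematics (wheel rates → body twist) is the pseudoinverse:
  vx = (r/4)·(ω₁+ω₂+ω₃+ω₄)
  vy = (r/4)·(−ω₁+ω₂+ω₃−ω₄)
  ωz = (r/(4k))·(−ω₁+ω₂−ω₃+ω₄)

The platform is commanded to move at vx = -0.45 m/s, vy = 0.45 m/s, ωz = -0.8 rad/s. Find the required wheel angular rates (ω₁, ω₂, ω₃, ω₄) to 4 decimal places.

k = lx + ly = 0.18 + 0.12 = 0.3000;  k·ωz = 0.3000·-0.8 = -0.2400
ω₁ (FL) = (vx − vy − k·ωz)/r = -0.6600/0.05 = -13.2000
ω₂ (FR) = (vx + vy + k·ωz)/r = -0.2400/0.05 = -4.8000
ω₃ (RL) = (vx + vy − k·ωz)/r = 0.2400/0.05 = 4.8000
ω₄ (RR) = (vx − vy + k·ωz)/r = -1.1400/0.05 = -22.8000

(-13.2000, -4.8000, 4.8000, -22.8000)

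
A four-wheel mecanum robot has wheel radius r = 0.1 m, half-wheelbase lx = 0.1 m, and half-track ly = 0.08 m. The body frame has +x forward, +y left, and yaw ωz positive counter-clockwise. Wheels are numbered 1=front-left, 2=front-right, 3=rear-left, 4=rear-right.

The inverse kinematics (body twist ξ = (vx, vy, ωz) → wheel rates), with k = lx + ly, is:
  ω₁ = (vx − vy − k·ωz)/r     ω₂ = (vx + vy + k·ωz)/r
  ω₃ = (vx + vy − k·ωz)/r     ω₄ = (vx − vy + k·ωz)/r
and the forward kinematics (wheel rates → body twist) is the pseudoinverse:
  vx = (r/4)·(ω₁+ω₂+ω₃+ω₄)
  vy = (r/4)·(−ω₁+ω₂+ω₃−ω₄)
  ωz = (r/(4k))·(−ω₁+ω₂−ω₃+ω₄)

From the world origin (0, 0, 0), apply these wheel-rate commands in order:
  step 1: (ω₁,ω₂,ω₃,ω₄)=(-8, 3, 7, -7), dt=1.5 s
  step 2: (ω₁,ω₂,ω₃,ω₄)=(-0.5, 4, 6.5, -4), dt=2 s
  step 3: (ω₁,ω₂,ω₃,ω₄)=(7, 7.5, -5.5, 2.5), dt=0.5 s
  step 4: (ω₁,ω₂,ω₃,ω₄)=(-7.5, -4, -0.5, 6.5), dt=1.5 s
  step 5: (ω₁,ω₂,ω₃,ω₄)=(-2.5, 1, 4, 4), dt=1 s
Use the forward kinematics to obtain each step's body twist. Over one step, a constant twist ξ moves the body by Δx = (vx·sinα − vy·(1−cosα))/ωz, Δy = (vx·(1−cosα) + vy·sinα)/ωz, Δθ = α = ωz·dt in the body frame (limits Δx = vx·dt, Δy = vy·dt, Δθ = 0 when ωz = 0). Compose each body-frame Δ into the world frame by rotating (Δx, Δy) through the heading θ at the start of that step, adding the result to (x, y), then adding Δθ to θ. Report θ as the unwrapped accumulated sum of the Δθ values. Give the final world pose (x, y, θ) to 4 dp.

(0.5211, 0.8334, 0.9722)

step 1: ξ=(vx,vy,ωz)=(-0.1250, 0.6250, -0.4167), dt=1.5 → body Δ=(0.1080, 0.9344, -0.6250) → world pose (0.1080, 0.9344, -0.6250)
step 2: ξ=(vx,vy,ωz)=(0.1500, 0.3750, -0.8333), dt=2.0 → body Δ=(0.6722, 0.2507, -1.6667) → world pose (0.7999, 0.7443, -2.2917)
step 3: ξ=(vx,vy,ωz)=(0.2875, -0.1875, 1.1806), dt=0.5 → body Δ=(0.1624, -0.0472, 0.5903) → world pose (0.6572, 0.6535, -1.7014)
step 4: ξ=(vx,vy,ωz)=(-0.1375, -0.0875, 1.4583), dt=1.5 → body Δ=(0.0178, -0.1978, 2.1875) → world pose (0.4588, 0.6616, 0.4861)
step 5: ξ=(vx,vy,ωz)=(0.1625, 0.0875, 0.4861), dt=1.0 → body Δ=(0.1353, 0.1228, 0.4861) → world pose (0.5211, 0.8334, 0.9722)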